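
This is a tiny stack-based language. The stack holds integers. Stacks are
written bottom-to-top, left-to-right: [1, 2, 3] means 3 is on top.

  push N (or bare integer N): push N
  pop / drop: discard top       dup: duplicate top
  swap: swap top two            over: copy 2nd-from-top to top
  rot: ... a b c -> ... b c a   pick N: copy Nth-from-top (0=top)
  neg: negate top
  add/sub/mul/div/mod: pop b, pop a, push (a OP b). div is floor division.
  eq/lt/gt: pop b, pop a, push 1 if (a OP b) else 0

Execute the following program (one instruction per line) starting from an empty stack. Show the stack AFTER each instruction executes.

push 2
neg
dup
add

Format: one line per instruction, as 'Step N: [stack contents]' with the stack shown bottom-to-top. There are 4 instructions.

Step 1: [2]
Step 2: [-2]
Step 3: [-2, -2]
Step 4: [-4]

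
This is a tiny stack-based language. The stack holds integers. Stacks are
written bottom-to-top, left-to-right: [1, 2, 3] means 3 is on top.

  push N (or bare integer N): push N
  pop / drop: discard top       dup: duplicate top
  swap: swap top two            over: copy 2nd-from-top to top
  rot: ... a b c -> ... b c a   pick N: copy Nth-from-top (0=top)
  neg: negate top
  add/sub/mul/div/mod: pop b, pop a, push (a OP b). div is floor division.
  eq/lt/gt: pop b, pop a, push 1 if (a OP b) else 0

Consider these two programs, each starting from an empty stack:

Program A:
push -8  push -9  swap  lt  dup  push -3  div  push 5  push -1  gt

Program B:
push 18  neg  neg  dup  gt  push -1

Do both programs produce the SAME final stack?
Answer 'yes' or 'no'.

Answer: no

Derivation:
Program A trace:
  After 'push -8': [-8]
  After 'push -9': [-8, -9]
  After 'swap': [-9, -8]
  After 'lt': [1]
  After 'dup': [1, 1]
  After 'push -3': [1, 1, -3]
  After 'div': [1, -1]
  After 'push 5': [1, -1, 5]
  After 'push -1': [1, -1, 5, -1]
  After 'gt': [1, -1, 1]
Program A final stack: [1, -1, 1]

Program B trace:
  After 'push 18': [18]
  After 'neg': [-18]
  After 'neg': [18]
  After 'dup': [18, 18]
  After 'gt': [0]
  After 'push -1': [0, -1]
Program B final stack: [0, -1]
Same: no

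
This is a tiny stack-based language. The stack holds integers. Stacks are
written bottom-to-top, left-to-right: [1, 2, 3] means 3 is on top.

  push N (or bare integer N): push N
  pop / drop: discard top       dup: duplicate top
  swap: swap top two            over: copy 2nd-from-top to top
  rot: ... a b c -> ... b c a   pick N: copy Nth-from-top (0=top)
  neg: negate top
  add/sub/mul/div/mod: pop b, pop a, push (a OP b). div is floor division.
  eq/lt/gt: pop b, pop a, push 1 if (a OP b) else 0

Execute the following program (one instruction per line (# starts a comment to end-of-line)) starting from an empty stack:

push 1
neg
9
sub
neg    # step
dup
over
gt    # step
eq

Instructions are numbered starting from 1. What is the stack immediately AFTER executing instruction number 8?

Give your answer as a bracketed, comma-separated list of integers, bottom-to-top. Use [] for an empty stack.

Answer: [10, 0]

Derivation:
Step 1 ('push 1'): [1]
Step 2 ('neg'): [-1]
Step 3 ('9'): [-1, 9]
Step 4 ('sub'): [-10]
Step 5 ('neg'): [10]
Step 6 ('dup'): [10, 10]
Step 7 ('over'): [10, 10, 10]
Step 8 ('gt'): [10, 0]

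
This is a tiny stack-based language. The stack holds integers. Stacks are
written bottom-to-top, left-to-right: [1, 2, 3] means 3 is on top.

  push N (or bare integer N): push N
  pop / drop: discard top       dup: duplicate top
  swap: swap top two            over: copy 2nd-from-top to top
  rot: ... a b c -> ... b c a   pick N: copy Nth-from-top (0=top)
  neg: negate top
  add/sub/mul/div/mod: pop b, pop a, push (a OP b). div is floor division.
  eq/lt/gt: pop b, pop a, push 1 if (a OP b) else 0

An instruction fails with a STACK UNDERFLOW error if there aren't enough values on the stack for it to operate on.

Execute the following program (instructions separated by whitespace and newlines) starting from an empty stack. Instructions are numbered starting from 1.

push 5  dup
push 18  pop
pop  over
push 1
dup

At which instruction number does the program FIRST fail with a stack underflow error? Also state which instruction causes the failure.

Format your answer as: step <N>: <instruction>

Answer: step 6: over

Derivation:
Step 1 ('push 5'): stack = [5], depth = 1
Step 2 ('dup'): stack = [5, 5], depth = 2
Step 3 ('push 18'): stack = [5, 5, 18], depth = 3
Step 4 ('pop'): stack = [5, 5], depth = 2
Step 5 ('pop'): stack = [5], depth = 1
Step 6 ('over'): needs 2 value(s) but depth is 1 — STACK UNDERFLOW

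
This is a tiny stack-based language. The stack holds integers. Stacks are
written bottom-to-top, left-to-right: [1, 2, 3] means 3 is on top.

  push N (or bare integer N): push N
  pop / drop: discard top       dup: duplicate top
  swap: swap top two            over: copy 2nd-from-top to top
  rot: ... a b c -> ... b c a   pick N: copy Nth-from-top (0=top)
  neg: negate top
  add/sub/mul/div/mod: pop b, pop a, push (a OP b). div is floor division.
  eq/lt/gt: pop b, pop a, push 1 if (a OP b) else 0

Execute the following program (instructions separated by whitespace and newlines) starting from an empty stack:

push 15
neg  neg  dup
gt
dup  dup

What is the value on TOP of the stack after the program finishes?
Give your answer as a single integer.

After 'push 15': [15]
After 'neg': [-15]
After 'neg': [15]
After 'dup': [15, 15]
After 'gt': [0]
After 'dup': [0, 0]
After 'dup': [0, 0, 0]

Answer: 0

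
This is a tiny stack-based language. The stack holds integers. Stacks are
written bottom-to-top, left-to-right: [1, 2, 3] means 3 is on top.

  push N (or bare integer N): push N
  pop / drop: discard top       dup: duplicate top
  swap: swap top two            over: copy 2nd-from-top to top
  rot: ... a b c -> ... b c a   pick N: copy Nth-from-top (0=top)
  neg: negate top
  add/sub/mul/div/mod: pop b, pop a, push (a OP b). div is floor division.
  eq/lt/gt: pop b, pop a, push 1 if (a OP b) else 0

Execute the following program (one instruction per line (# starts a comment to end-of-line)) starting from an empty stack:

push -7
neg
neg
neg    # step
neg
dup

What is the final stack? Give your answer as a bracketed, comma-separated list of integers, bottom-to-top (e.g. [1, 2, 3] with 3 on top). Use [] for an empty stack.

Answer: [-7, -7]

Derivation:
After 'push -7': [-7]
After 'neg': [7]
After 'neg': [-7]
After 'neg': [7]
After 'neg': [-7]
After 'dup': [-7, -7]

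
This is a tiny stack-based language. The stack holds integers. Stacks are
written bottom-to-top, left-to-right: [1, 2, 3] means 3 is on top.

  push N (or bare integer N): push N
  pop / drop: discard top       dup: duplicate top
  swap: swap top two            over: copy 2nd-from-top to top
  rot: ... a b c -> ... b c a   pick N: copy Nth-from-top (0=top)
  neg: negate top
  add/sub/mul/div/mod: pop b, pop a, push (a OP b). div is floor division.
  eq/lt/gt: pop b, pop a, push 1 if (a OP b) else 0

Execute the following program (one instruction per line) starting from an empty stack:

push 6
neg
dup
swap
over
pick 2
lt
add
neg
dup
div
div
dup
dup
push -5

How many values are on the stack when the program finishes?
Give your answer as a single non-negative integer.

Answer: 4

Derivation:
After 'push 6': stack = [6] (depth 1)
After 'neg': stack = [-6] (depth 1)
After 'dup': stack = [-6, -6] (depth 2)
After 'swap': stack = [-6, -6] (depth 2)
After 'over': stack = [-6, -6, -6] (depth 3)
After 'pick 2': stack = [-6, -6, -6, -6] (depth 4)
After 'lt': stack = [-6, -6, 0] (depth 3)
After 'add': stack = [-6, -6] (depth 2)
After 'neg': stack = [-6, 6] (depth 2)
After 'dup': stack = [-6, 6, 6] (depth 3)
After 'div': stack = [-6, 1] (depth 2)
After 'div': stack = [-6] (depth 1)
After 'dup': stack = [-6, -6] (depth 2)
After 'dup': stack = [-6, -6, -6] (depth 3)
After 'push -5': stack = [-6, -6, -6, -5] (depth 4)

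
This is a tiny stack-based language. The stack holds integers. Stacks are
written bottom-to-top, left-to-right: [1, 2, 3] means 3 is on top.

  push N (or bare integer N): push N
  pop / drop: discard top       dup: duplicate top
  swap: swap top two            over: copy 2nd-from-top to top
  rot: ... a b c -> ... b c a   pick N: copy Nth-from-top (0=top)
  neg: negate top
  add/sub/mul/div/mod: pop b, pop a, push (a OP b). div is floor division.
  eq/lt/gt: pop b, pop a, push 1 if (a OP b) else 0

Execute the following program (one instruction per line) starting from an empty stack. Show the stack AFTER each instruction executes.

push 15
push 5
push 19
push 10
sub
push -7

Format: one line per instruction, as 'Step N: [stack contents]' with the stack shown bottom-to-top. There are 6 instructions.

Step 1: [15]
Step 2: [15, 5]
Step 3: [15, 5, 19]
Step 4: [15, 5, 19, 10]
Step 5: [15, 5, 9]
Step 6: [15, 5, 9, -7]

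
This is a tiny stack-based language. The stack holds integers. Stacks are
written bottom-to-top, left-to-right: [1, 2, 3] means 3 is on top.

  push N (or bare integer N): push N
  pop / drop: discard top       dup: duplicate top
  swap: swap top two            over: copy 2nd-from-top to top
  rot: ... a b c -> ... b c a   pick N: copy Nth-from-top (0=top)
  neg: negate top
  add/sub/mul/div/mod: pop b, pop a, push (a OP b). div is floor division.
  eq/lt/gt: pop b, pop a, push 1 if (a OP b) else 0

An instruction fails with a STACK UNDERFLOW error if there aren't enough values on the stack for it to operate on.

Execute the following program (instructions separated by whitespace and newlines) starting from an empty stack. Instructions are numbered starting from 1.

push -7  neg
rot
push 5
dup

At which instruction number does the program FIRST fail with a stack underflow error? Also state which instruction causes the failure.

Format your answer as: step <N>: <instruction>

Answer: step 3: rot

Derivation:
Step 1 ('push -7'): stack = [-7], depth = 1
Step 2 ('neg'): stack = [7], depth = 1
Step 3 ('rot'): needs 3 value(s) but depth is 1 — STACK UNDERFLOW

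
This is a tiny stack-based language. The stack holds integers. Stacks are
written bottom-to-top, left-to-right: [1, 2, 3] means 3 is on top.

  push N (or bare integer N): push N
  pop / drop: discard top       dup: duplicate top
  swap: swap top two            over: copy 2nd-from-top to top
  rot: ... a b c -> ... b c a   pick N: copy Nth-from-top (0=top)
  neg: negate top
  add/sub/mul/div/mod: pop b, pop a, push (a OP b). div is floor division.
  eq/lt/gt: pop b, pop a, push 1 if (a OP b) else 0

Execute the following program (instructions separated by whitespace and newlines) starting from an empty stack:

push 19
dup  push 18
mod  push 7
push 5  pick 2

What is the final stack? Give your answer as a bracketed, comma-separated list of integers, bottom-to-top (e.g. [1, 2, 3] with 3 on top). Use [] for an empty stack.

Answer: [19, 1, 7, 5, 1]

Derivation:
After 'push 19': [19]
After 'dup': [19, 19]
After 'push 18': [19, 19, 18]
After 'mod': [19, 1]
After 'push 7': [19, 1, 7]
After 'push 5': [19, 1, 7, 5]
After 'pick 2': [19, 1, 7, 5, 1]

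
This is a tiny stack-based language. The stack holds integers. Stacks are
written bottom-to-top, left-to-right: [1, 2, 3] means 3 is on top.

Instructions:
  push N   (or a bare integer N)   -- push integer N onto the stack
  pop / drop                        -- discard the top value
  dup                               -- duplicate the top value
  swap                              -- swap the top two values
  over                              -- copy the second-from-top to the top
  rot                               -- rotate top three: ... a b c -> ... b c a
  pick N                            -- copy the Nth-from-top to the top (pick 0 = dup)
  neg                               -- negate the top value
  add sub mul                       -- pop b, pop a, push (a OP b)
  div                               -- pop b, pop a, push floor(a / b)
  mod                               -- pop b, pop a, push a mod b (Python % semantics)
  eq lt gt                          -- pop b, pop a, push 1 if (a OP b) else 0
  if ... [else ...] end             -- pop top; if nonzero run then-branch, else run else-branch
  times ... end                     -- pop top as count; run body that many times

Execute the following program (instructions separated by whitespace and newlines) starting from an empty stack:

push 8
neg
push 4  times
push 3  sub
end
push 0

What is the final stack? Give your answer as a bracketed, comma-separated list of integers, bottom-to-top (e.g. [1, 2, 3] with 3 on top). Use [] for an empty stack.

After 'push 8': [8]
After 'neg': [-8]
After 'push 4': [-8, 4]
After 'times': [-8]
After 'push 3': [-8, 3]
After 'sub': [-11]
After 'push 3': [-11, 3]
After 'sub': [-14]
After 'push 3': [-14, 3]
After 'sub': [-17]
After 'push 3': [-17, 3]
After 'sub': [-20]
After 'push 0': [-20, 0]

Answer: [-20, 0]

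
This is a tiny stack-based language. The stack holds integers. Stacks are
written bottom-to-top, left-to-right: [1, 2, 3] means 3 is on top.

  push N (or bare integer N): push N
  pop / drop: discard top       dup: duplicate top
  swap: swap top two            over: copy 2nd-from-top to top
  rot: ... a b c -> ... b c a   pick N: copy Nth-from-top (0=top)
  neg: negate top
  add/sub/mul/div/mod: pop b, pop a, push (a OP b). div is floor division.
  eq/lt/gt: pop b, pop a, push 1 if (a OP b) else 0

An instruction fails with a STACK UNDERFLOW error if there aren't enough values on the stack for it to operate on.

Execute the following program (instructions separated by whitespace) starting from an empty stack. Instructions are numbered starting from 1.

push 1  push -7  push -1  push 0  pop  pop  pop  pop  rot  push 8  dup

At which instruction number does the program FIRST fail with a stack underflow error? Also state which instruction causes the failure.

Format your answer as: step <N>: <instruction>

Step 1 ('push 1'): stack = [1], depth = 1
Step 2 ('push -7'): stack = [1, -7], depth = 2
Step 3 ('push -1'): stack = [1, -7, -1], depth = 3
Step 4 ('push 0'): stack = [1, -7, -1, 0], depth = 4
Step 5 ('pop'): stack = [1, -7, -1], depth = 3
Step 6 ('pop'): stack = [1, -7], depth = 2
Step 7 ('pop'): stack = [1], depth = 1
Step 8 ('pop'): stack = [], depth = 0
Step 9 ('rot'): needs 3 value(s) but depth is 0 — STACK UNDERFLOW

Answer: step 9: rot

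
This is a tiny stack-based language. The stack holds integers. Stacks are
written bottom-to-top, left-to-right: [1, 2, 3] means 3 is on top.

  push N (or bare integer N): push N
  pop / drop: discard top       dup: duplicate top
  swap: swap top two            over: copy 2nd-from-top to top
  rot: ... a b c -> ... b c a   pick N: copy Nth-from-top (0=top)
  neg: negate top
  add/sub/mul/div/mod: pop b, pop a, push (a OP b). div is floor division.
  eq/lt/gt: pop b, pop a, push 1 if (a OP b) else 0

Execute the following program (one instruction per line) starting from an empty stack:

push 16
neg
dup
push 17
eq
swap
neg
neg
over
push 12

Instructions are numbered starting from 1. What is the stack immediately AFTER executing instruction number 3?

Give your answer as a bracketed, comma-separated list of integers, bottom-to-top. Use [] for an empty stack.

Answer: [-16, -16]

Derivation:
Step 1 ('push 16'): [16]
Step 2 ('neg'): [-16]
Step 3 ('dup'): [-16, -16]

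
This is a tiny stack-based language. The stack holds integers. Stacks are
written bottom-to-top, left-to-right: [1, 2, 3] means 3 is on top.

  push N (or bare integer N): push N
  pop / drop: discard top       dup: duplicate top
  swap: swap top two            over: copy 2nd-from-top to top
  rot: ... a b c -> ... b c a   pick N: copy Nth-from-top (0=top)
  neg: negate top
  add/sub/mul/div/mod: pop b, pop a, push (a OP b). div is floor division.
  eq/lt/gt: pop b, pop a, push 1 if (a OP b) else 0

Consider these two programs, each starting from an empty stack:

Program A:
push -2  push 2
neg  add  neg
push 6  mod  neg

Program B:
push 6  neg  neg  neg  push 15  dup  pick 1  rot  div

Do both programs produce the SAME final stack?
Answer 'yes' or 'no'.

Program A trace:
  After 'push -2': [-2]
  After 'push 2': [-2, 2]
  After 'neg': [-2, -2]
  After 'add': [-4]
  After 'neg': [4]
  After 'push 6': [4, 6]
  After 'mod': [4]
  After 'neg': [-4]
Program A final stack: [-4]

Program B trace:
  After 'push 6': [6]
  After 'neg': [-6]
  After 'neg': [6]
  After 'neg': [-6]
  After 'push 15': [-6, 15]
  After 'dup': [-6, 15, 15]
  After 'pick 1': [-6, 15, 15, 15]
  After 'rot': [-6, 15, 15, 15]
  After 'div': [-6, 15, 1]
Program B final stack: [-6, 15, 1]
Same: no

Answer: no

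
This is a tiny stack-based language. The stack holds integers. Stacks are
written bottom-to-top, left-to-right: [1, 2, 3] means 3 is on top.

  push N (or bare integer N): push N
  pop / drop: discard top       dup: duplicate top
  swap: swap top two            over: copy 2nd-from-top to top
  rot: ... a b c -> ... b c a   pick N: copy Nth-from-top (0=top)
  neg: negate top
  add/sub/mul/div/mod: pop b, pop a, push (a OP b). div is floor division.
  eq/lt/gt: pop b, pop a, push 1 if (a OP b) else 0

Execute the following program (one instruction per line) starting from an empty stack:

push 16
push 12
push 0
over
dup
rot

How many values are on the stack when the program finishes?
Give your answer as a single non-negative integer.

After 'push 16': stack = [16] (depth 1)
After 'push 12': stack = [16, 12] (depth 2)
After 'push 0': stack = [16, 12, 0] (depth 3)
After 'over': stack = [16, 12, 0, 12] (depth 4)
After 'dup': stack = [16, 12, 0, 12, 12] (depth 5)
After 'rot': stack = [16, 12, 12, 12, 0] (depth 5)

Answer: 5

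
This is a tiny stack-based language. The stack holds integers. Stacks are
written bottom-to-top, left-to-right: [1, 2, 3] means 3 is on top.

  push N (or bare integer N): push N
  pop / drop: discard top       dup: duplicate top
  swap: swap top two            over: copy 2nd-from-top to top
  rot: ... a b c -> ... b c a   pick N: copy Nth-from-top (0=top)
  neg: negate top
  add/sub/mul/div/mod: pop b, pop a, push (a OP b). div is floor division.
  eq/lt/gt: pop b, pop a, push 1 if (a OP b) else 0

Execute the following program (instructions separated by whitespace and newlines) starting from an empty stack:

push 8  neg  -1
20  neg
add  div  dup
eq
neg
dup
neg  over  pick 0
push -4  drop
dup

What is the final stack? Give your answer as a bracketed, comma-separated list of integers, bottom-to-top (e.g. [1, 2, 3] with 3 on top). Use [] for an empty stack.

After 'push 8': [8]
After 'neg': [-8]
After 'push -1': [-8, -1]
After 'push 20': [-8, -1, 20]
After 'neg': [-8, -1, -20]
After 'add': [-8, -21]
After 'div': [0]
After 'dup': [0, 0]
After 'eq': [1]
After 'neg': [-1]
After 'dup': [-1, -1]
After 'neg': [-1, 1]
After 'over': [-1, 1, -1]
After 'pick 0': [-1, 1, -1, -1]
After 'push -4': [-1, 1, -1, -1, -4]
After 'drop': [-1, 1, -1, -1]
After 'dup': [-1, 1, -1, -1, -1]

Answer: [-1, 1, -1, -1, -1]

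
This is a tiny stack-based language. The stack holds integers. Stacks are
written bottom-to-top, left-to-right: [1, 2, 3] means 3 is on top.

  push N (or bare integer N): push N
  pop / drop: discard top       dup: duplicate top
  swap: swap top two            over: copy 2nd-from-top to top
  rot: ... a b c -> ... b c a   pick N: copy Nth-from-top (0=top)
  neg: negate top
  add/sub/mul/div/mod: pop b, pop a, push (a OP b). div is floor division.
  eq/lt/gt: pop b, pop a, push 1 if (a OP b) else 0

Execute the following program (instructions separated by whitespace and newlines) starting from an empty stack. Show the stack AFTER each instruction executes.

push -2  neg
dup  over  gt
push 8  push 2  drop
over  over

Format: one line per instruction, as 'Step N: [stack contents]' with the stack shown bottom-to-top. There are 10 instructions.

Step 1: [-2]
Step 2: [2]
Step 3: [2, 2]
Step 4: [2, 2, 2]
Step 5: [2, 0]
Step 6: [2, 0, 8]
Step 7: [2, 0, 8, 2]
Step 8: [2, 0, 8]
Step 9: [2, 0, 8, 0]
Step 10: [2, 0, 8, 0, 8]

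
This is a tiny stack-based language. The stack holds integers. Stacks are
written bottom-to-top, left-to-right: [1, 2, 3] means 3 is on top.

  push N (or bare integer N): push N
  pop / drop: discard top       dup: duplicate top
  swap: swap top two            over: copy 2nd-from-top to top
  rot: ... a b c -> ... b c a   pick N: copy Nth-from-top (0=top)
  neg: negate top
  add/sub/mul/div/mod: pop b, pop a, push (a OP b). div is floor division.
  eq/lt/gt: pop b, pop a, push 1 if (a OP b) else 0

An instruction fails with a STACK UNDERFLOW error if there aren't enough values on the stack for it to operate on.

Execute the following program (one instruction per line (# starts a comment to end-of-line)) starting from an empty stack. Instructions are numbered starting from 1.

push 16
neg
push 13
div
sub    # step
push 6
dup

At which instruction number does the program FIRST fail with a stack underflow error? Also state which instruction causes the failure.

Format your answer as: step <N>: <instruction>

Step 1 ('push 16'): stack = [16], depth = 1
Step 2 ('neg'): stack = [-16], depth = 1
Step 3 ('push 13'): stack = [-16, 13], depth = 2
Step 4 ('div'): stack = [-2], depth = 1
Step 5 ('sub'): needs 2 value(s) but depth is 1 — STACK UNDERFLOW

Answer: step 5: sub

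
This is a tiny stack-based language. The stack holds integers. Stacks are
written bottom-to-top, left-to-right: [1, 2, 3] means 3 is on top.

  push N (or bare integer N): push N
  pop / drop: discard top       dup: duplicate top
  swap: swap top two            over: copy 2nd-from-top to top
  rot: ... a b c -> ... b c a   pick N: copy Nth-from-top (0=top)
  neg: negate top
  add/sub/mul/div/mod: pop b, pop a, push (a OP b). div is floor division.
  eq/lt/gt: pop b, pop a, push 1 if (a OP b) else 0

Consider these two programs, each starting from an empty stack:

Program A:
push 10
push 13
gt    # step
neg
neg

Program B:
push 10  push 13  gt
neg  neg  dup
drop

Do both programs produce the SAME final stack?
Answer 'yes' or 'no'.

Answer: yes

Derivation:
Program A trace:
  After 'push 10': [10]
  After 'push 13': [10, 13]
  After 'gt': [0]
  After 'neg': [0]
  After 'neg': [0]
Program A final stack: [0]

Program B trace:
  After 'push 10': [10]
  After 'push 13': [10, 13]
  After 'gt': [0]
  After 'neg': [0]
  After 'neg': [0]
  After 'dup': [0, 0]
  After 'drop': [0]
Program B final stack: [0]
Same: yes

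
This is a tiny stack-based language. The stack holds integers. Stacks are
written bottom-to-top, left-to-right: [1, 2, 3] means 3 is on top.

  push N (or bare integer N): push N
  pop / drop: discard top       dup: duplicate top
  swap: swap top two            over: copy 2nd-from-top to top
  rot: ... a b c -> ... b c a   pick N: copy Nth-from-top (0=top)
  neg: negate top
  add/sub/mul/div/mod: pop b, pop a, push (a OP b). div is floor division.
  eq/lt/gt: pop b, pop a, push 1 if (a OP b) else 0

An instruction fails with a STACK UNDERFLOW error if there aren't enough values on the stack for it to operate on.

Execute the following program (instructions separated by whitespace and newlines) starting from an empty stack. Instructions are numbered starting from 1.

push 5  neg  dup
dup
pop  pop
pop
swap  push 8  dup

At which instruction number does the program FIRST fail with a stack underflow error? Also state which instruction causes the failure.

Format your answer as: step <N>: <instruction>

Answer: step 8: swap

Derivation:
Step 1 ('push 5'): stack = [5], depth = 1
Step 2 ('neg'): stack = [-5], depth = 1
Step 3 ('dup'): stack = [-5, -5], depth = 2
Step 4 ('dup'): stack = [-5, -5, -5], depth = 3
Step 5 ('pop'): stack = [-5, -5], depth = 2
Step 6 ('pop'): stack = [-5], depth = 1
Step 7 ('pop'): stack = [], depth = 0
Step 8 ('swap'): needs 2 value(s) but depth is 0 — STACK UNDERFLOW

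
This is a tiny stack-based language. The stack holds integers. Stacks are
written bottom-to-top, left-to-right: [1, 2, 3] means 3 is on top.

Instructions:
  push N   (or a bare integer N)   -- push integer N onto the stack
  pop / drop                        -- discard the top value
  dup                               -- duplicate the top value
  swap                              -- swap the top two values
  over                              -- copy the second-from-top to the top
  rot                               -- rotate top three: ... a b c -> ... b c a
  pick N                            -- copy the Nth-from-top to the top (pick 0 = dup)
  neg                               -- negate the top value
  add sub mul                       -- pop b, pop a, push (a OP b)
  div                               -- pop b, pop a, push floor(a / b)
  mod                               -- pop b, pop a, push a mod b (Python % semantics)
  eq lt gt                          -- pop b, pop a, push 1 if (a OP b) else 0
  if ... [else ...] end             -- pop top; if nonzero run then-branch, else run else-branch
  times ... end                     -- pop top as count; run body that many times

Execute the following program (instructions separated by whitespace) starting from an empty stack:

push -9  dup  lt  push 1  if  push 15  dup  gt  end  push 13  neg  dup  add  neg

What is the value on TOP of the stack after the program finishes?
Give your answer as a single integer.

Answer: 26

Derivation:
After 'push -9': [-9]
After 'dup': [-9, -9]
After 'lt': [0]
After 'push 1': [0, 1]
After 'if': [0]
After 'push 15': [0, 15]
After 'dup': [0, 15, 15]
After 'gt': [0, 0]
After 'push 13': [0, 0, 13]
After 'neg': [0, 0, -13]
After 'dup': [0, 0, -13, -13]
After 'add': [0, 0, -26]
After 'neg': [0, 0, 26]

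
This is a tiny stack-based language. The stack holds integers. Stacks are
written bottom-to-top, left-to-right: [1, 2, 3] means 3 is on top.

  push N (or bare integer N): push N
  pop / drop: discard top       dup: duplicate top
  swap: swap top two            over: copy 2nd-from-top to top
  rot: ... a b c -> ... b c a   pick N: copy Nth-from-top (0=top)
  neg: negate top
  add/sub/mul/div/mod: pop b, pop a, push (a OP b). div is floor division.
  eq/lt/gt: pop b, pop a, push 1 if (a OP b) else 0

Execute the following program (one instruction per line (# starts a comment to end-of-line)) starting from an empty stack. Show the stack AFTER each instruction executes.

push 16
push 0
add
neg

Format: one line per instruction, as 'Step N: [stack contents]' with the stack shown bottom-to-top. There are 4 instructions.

Step 1: [16]
Step 2: [16, 0]
Step 3: [16]
Step 4: [-16]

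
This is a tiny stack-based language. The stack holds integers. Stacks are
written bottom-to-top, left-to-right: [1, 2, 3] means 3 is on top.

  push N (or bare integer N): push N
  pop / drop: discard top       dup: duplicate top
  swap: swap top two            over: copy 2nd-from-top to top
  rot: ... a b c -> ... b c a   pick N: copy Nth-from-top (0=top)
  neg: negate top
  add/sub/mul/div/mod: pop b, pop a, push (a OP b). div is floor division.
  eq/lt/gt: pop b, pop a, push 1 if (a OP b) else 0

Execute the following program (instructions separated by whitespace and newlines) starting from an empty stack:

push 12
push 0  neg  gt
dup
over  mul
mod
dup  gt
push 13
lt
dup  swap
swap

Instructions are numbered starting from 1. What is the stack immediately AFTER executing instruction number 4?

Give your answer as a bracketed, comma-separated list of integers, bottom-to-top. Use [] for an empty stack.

Step 1 ('push 12'): [12]
Step 2 ('push 0'): [12, 0]
Step 3 ('neg'): [12, 0]
Step 4 ('gt'): [1]

Answer: [1]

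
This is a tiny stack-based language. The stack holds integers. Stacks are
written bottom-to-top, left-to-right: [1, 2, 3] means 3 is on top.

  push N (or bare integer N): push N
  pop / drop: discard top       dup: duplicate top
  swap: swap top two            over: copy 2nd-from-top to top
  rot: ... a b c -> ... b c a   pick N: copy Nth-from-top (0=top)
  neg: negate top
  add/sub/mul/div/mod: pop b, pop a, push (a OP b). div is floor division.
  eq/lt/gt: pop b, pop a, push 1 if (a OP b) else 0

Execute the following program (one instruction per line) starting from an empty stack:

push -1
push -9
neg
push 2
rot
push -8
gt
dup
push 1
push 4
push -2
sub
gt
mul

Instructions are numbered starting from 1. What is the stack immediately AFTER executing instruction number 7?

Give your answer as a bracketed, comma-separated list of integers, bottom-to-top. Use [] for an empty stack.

Answer: [9, 2, 1]

Derivation:
Step 1 ('push -1'): [-1]
Step 2 ('push -9'): [-1, -9]
Step 3 ('neg'): [-1, 9]
Step 4 ('push 2'): [-1, 9, 2]
Step 5 ('rot'): [9, 2, -1]
Step 6 ('push -8'): [9, 2, -1, -8]
Step 7 ('gt'): [9, 2, 1]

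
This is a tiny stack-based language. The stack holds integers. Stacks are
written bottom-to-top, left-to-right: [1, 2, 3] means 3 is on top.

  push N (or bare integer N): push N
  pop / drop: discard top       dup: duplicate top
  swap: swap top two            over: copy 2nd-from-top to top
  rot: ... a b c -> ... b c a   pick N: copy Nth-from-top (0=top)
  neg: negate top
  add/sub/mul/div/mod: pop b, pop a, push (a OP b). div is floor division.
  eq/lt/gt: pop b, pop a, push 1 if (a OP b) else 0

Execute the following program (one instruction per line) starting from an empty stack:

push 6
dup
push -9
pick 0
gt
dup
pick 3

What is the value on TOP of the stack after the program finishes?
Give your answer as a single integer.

Answer: 6

Derivation:
After 'push 6': [6]
After 'dup': [6, 6]
After 'push -9': [6, 6, -9]
After 'pick 0': [6, 6, -9, -9]
After 'gt': [6, 6, 0]
After 'dup': [6, 6, 0, 0]
After 'pick 3': [6, 6, 0, 0, 6]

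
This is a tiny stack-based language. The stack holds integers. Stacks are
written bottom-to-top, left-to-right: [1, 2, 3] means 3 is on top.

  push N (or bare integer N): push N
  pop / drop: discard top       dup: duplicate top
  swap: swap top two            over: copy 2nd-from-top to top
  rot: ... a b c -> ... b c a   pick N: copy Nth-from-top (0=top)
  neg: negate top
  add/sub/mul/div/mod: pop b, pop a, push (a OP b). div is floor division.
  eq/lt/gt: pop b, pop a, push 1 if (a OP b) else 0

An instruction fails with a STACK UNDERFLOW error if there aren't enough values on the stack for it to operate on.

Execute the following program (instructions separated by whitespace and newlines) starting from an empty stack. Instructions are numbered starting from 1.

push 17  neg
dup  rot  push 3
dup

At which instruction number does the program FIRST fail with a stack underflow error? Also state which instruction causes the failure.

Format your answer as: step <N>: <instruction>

Answer: step 4: rot

Derivation:
Step 1 ('push 17'): stack = [17], depth = 1
Step 2 ('neg'): stack = [-17], depth = 1
Step 3 ('dup'): stack = [-17, -17], depth = 2
Step 4 ('rot'): needs 3 value(s) but depth is 2 — STACK UNDERFLOW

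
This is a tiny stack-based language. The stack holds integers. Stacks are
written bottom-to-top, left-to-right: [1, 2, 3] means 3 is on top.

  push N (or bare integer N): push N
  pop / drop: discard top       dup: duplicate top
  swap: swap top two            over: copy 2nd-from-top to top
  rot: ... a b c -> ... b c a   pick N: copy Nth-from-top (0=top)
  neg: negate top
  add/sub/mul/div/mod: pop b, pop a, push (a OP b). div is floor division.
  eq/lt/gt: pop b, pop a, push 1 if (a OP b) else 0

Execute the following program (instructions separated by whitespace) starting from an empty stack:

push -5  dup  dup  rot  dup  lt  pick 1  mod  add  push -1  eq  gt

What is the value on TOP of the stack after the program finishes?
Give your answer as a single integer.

Answer: 0

Derivation:
After 'push -5': [-5]
After 'dup': [-5, -5]
After 'dup': [-5, -5, -5]
After 'rot': [-5, -5, -5]
After 'dup': [-5, -5, -5, -5]
After 'lt': [-5, -5, 0]
After 'pick 1': [-5, -5, 0, -5]
After 'mod': [-5, -5, 0]
After 'add': [-5, -5]
After 'push -1': [-5, -5, -1]
After 'eq': [-5, 0]
After 'gt': [0]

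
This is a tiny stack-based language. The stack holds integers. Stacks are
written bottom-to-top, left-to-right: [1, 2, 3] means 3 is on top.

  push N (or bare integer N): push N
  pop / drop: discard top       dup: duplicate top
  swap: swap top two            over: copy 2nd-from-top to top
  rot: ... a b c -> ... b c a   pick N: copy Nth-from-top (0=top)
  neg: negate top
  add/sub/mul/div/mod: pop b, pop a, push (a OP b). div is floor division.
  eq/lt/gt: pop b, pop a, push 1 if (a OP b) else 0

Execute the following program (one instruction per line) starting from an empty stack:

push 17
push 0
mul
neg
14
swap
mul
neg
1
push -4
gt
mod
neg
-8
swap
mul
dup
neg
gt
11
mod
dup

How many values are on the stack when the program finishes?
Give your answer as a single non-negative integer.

Answer: 2

Derivation:
After 'push 17': stack = [17] (depth 1)
After 'push 0': stack = [17, 0] (depth 2)
After 'mul': stack = [0] (depth 1)
After 'neg': stack = [0] (depth 1)
After 'push 14': stack = [0, 14] (depth 2)
After 'swap': stack = [14, 0] (depth 2)
After 'mul': stack = [0] (depth 1)
After 'neg': stack = [0] (depth 1)
After 'push 1': stack = [0, 1] (depth 2)
After 'push -4': stack = [0, 1, -4] (depth 3)
  ...
After 'neg': stack = [0] (depth 1)
After 'push -8': stack = [0, -8] (depth 2)
After 'swap': stack = [-8, 0] (depth 2)
After 'mul': stack = [0] (depth 1)
After 'dup': stack = [0, 0] (depth 2)
After 'neg': stack = [0, 0] (depth 2)
After 'gt': stack = [0] (depth 1)
After 'push 11': stack = [0, 11] (depth 2)
After 'mod': stack = [0] (depth 1)
After 'dup': stack = [0, 0] (depth 2)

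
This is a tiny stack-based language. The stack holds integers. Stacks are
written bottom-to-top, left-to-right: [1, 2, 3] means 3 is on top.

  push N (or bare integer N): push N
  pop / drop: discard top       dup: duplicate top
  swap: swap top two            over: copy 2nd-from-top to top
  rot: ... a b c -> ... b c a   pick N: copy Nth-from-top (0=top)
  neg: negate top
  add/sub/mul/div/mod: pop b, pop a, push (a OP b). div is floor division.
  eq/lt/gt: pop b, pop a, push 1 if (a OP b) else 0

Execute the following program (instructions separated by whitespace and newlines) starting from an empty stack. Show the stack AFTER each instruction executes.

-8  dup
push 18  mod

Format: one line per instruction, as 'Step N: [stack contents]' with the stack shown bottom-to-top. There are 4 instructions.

Step 1: [-8]
Step 2: [-8, -8]
Step 3: [-8, -8, 18]
Step 4: [-8, 10]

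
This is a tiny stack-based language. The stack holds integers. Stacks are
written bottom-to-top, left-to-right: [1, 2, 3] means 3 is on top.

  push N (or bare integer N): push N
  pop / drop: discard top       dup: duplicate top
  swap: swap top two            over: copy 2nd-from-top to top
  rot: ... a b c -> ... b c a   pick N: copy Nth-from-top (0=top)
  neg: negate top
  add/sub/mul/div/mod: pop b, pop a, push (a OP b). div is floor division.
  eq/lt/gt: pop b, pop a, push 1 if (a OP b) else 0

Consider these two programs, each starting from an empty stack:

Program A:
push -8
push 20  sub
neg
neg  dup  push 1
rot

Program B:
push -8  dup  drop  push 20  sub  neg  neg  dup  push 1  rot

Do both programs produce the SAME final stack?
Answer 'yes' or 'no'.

Program A trace:
  After 'push -8': [-8]
  After 'push 20': [-8, 20]
  After 'sub': [-28]
  After 'neg': [28]
  After 'neg': [-28]
  After 'dup': [-28, -28]
  After 'push 1': [-28, -28, 1]
  After 'rot': [-28, 1, -28]
Program A final stack: [-28, 1, -28]

Program B trace:
  After 'push -8': [-8]
  After 'dup': [-8, -8]
  After 'drop': [-8]
  After 'push 20': [-8, 20]
  After 'sub': [-28]
  After 'neg': [28]
  After 'neg': [-28]
  After 'dup': [-28, -28]
  After 'push 1': [-28, -28, 1]
  After 'rot': [-28, 1, -28]
Program B final stack: [-28, 1, -28]
Same: yes

Answer: yes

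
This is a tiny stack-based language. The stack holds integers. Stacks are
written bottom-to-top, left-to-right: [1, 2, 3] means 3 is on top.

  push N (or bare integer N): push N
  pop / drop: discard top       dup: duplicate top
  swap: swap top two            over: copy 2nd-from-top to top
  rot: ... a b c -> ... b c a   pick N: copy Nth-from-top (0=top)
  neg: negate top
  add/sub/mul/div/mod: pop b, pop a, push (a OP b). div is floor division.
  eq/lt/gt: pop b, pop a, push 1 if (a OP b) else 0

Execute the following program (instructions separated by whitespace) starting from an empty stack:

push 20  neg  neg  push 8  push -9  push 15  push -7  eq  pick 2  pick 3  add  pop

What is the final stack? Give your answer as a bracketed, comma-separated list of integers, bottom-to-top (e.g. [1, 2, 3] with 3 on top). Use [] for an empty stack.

Answer: [20, 8, -9, 0]

Derivation:
After 'push 20': [20]
After 'neg': [-20]
After 'neg': [20]
After 'push 8': [20, 8]
After 'push -9': [20, 8, -9]
After 'push 15': [20, 8, -9, 15]
After 'push -7': [20, 8, -9, 15, -7]
After 'eq': [20, 8, -9, 0]
After 'pick 2': [20, 8, -9, 0, 8]
After 'pick 3': [20, 8, -9, 0, 8, 8]
After 'add': [20, 8, -9, 0, 16]
After 'pop': [20, 8, -9, 0]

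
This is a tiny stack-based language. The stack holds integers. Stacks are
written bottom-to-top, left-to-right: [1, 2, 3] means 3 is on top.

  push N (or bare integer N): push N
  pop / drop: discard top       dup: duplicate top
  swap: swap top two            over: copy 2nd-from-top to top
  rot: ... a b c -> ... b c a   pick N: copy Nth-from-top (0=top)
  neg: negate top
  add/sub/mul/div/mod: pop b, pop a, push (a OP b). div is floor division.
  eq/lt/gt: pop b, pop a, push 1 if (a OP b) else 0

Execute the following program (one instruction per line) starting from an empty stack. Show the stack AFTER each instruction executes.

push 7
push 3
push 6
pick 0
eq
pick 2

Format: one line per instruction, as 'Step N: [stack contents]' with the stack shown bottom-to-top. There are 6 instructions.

Step 1: [7]
Step 2: [7, 3]
Step 3: [7, 3, 6]
Step 4: [7, 3, 6, 6]
Step 5: [7, 3, 1]
Step 6: [7, 3, 1, 7]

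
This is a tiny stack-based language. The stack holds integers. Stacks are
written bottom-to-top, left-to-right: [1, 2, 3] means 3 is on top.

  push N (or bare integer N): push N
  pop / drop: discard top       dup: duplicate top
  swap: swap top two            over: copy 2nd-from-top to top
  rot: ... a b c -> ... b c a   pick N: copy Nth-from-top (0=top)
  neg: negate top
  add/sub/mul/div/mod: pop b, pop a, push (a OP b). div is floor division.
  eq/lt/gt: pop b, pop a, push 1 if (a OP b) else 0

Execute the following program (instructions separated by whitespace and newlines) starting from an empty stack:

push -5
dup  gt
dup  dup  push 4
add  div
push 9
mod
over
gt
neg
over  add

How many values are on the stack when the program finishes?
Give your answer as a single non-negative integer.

After 'push -5': stack = [-5] (depth 1)
After 'dup': stack = [-5, -5] (depth 2)
After 'gt': stack = [0] (depth 1)
After 'dup': stack = [0, 0] (depth 2)
After 'dup': stack = [0, 0, 0] (depth 3)
After 'push 4': stack = [0, 0, 0, 4] (depth 4)
After 'add': stack = [0, 0, 4] (depth 3)
After 'div': stack = [0, 0] (depth 2)
After 'push 9': stack = [0, 0, 9] (depth 3)
After 'mod': stack = [0, 0] (depth 2)
After 'over': stack = [0, 0, 0] (depth 3)
After 'gt': stack = [0, 0] (depth 2)
After 'neg': stack = [0, 0] (depth 2)
After 'over': stack = [0, 0, 0] (depth 3)
After 'add': stack = [0, 0] (depth 2)

Answer: 2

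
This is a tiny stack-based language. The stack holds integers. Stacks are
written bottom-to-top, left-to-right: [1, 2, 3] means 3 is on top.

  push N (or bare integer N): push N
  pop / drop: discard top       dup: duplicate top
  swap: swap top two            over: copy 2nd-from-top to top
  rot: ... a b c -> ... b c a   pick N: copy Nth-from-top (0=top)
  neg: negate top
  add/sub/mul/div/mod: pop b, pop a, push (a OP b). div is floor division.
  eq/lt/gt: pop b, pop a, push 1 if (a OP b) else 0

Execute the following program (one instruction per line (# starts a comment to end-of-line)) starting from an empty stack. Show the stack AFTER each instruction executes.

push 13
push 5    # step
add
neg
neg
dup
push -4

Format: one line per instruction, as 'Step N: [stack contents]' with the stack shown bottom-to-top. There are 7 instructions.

Step 1: [13]
Step 2: [13, 5]
Step 3: [18]
Step 4: [-18]
Step 5: [18]
Step 6: [18, 18]
Step 7: [18, 18, -4]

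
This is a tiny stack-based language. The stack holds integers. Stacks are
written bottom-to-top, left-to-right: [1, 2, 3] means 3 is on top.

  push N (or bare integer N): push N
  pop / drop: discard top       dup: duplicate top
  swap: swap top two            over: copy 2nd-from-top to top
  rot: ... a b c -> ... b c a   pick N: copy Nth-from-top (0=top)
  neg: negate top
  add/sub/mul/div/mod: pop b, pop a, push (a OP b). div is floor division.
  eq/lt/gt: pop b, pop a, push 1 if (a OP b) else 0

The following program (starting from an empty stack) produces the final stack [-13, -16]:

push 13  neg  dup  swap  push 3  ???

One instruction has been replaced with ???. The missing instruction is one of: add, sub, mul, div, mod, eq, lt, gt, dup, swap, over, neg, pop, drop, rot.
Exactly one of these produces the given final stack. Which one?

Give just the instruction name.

Answer: sub

Derivation:
Stack before ???: [-13, -13, 3]
Stack after ???:  [-13, -16]
The instruction that transforms [-13, -13, 3] -> [-13, -16] is: sub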